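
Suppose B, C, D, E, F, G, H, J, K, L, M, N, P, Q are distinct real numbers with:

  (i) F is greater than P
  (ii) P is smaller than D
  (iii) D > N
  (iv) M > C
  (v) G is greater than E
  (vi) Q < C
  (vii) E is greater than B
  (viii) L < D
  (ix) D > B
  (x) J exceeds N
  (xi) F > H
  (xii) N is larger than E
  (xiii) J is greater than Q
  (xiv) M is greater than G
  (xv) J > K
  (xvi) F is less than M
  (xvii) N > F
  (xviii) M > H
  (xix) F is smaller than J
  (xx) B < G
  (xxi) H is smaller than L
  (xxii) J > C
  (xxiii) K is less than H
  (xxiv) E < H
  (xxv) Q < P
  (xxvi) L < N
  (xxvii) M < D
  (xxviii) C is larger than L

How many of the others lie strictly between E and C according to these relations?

2

The relations place E below C. An element lies strictly between them when it is forced above E and also forced below C.
Above E: {G, H, L, F, N, M, J, D}. Below C: {B, K, Q, H, L}.
Intersection: {H, L} — 2.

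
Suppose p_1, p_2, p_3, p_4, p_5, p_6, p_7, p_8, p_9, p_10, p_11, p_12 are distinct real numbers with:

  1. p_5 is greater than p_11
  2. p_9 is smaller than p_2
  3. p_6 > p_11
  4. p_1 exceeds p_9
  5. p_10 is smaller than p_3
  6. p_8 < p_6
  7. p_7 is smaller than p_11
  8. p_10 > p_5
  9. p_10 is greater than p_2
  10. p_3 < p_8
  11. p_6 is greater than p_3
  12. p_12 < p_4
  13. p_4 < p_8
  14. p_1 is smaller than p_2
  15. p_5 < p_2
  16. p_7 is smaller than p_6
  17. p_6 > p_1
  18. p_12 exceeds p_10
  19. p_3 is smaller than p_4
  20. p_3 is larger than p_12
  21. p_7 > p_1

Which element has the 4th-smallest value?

The consecutive relations fix a unique order: p_9 < p_1 < p_7 < p_11 < p_5 < p_2 < p_10 < p_12 < p_3 < p_4 < p_8 < p_6.
The 4th smallest is p_11.

p_11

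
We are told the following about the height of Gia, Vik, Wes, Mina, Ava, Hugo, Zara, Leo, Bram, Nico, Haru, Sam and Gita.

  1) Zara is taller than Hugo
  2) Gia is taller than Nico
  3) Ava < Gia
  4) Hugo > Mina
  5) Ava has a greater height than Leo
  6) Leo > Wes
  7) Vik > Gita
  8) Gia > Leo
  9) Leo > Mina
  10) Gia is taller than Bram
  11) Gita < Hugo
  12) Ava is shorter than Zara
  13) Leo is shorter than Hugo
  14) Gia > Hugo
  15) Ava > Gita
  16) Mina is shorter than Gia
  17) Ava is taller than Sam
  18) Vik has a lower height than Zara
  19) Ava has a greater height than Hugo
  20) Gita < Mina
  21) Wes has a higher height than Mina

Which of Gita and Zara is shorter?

Gita < Mina and Mina < Wes give Gita < Wes.
With Wes < Leo: Gita < Mina < Wes < Leo.
Then Leo < Hugo extends the chain to Hugo.
Then Hugo < Ava extends the chain to Ava.
With Ava < Zara: Gita < Mina < Wes < Leo < Hugo < Ava < Zara.
So Gita < Zara; Gita is the shorter of the two.

Gita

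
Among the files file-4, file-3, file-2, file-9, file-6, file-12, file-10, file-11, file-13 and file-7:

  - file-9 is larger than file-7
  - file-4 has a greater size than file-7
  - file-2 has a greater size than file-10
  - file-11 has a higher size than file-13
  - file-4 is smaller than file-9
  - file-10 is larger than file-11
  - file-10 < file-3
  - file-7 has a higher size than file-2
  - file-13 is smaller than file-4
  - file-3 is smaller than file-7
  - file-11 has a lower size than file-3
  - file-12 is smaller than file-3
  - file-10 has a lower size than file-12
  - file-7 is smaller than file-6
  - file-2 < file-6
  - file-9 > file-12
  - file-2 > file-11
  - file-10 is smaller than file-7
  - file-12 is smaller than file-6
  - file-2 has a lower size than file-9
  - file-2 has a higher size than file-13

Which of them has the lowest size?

file-11 is not least since file-13 < file-11; file-10 is not least since file-11 < file-10; file-2 is not least since file-11 < file-2; file-12 is not least since file-10 < file-12; file-3 is not least since file-10 < file-3; file-7 is not least since file-3 < file-7; file-6 is not least since file-2 < file-6; file-4 is not least since file-13 < file-4; file-9 is not least since file-12 < file-9.
Only file-13 has nothing below it, so file-13 is the lowest size.

file-13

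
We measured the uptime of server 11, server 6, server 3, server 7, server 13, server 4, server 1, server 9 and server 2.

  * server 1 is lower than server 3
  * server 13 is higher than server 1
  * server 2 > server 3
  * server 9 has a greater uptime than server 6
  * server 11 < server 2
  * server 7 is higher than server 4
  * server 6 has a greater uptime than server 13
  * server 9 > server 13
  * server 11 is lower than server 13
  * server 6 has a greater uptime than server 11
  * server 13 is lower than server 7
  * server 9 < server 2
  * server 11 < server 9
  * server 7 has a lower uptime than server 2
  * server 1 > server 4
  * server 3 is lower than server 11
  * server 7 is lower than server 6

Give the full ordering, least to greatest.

The consecutive links are each given: server 4 < server 1; server 1 < server 3; server 3 < server 11; server 11 < server 13; server 13 < server 7; server 7 < server 6; server 6 < server 9; server 9 < server 2.

server 4 < server 1 < server 3 < server 11 < server 13 < server 7 < server 6 < server 9 < server 2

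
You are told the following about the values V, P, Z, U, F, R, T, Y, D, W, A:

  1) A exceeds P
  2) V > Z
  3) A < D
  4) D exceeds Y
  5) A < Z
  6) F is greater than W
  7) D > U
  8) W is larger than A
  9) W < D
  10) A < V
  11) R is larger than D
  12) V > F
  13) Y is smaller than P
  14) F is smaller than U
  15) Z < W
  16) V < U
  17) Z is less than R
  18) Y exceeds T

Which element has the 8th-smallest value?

Piecing the relations together gives one ordering: T < Y < P < A < Z < W < F < V < U < D < R.
Counting 8 from the smallest end gives V.

V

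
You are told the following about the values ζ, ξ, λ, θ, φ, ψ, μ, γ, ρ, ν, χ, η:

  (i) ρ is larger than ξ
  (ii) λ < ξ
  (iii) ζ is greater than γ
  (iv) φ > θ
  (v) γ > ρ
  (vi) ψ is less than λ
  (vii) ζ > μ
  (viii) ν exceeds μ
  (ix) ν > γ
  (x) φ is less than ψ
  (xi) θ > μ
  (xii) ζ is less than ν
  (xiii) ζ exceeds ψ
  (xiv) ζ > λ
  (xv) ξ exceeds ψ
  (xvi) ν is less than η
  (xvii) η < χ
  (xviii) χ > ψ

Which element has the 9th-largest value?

ψ

Piecing the relations together gives one ordering: μ < θ < φ < ψ < λ < ξ < ρ < γ < ζ < ν < η < χ.
The 9th largest is ψ.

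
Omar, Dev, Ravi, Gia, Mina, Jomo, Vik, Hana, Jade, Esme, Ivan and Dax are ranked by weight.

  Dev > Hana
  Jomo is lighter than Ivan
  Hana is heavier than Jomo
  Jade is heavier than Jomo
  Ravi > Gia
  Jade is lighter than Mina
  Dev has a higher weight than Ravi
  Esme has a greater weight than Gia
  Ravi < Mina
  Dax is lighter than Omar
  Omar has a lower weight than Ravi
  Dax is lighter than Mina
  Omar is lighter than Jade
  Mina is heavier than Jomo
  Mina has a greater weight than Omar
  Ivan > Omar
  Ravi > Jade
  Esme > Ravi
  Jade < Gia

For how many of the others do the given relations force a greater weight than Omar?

7

Directly above Omar: Jade, Ravi, Ivan, Mina.
One step further: Gia, Dev, Esme (7 so far).
Nothing else is reachable above Omar; 7 in all.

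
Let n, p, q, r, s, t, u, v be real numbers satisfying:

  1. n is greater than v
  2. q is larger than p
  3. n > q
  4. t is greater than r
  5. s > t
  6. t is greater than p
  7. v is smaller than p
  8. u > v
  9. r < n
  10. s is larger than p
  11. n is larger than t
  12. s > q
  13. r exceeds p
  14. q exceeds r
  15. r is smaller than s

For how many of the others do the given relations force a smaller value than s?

5

Directly below s: p, r, t, q.
One step further: v (5 so far).
No other element is forced below s by the given relations, so the count is 5.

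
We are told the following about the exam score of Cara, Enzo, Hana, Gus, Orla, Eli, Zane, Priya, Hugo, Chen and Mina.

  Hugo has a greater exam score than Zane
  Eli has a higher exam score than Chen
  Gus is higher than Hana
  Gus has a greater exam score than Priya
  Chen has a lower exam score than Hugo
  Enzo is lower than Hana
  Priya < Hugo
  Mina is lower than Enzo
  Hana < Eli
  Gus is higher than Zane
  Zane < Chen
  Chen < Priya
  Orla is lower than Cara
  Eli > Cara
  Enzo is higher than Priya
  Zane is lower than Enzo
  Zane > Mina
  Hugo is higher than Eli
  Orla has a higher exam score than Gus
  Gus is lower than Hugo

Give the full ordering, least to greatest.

Mina < Zane < Chen < Priya < Enzo < Hana < Gus < Orla < Cara < Eli < Hugo

Nothing is placed below Mina, so it is least; from there Mina < Zane; Zane < Chen; Chen < Priya; Priya < Enzo; Enzo < Hana; Hana < Gus; Gus < Orla; Orla < Cara; Cara < Eli; Eli < Hugo, each given directly.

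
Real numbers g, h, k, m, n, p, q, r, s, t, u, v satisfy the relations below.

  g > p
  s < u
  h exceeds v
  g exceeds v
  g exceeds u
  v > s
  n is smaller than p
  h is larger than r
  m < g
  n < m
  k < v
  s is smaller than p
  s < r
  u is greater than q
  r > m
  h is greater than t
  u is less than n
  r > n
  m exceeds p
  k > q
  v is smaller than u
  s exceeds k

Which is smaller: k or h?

k < s and s < v give k < v.
With v < u: k < s < v < u.
Then u < n extends the chain to n.
Then n < p extends the chain to p.
Then p < m extends the chain to m.
Then m < r extends the chain to r.
With r < h: k < s < v < u < n < p < m < r < h.
So k < h; k is the smaller of the two.

k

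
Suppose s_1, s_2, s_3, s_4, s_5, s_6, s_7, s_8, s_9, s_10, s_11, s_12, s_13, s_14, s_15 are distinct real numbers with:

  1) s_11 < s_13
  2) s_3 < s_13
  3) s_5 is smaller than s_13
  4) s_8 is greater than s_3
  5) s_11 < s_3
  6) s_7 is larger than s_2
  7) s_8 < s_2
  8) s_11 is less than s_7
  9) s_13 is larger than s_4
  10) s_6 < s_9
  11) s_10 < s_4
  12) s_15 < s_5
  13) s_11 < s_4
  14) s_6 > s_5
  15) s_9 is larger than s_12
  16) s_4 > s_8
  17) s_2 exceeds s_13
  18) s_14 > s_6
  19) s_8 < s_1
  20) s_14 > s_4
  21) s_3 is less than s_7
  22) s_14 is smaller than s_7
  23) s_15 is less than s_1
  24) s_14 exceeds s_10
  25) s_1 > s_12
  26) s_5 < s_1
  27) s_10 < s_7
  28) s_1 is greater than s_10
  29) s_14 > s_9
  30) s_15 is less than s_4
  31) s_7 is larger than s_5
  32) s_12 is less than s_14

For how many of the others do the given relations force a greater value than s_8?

The elements the relations force above s_8 are s_4, s_13, s_14, s_2, s_7, s_1 — no chain reaches any other.
That is 6.

6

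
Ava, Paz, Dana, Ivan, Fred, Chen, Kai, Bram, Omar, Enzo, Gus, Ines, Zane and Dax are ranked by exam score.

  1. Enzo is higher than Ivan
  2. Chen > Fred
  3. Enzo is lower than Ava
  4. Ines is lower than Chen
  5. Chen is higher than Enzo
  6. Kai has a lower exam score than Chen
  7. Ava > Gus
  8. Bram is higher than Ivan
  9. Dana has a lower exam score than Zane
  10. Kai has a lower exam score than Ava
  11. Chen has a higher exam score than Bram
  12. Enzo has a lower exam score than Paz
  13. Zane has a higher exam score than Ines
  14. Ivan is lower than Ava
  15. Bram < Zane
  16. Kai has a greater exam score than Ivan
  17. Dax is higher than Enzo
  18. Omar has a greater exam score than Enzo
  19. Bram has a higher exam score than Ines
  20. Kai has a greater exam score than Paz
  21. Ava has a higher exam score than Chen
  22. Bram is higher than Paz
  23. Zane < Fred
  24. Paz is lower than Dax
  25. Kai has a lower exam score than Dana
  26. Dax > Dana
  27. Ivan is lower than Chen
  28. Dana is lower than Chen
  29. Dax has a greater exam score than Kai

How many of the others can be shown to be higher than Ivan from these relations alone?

Directly above Ivan: Enzo, Kai, Bram, Chen, Ava.
One step further: Paz, Omar, Dana, Zane, Dax (10 so far).
One step further: Fred (11 so far).
No other element is forced above Ivan by the given relations, so the count is 11.

11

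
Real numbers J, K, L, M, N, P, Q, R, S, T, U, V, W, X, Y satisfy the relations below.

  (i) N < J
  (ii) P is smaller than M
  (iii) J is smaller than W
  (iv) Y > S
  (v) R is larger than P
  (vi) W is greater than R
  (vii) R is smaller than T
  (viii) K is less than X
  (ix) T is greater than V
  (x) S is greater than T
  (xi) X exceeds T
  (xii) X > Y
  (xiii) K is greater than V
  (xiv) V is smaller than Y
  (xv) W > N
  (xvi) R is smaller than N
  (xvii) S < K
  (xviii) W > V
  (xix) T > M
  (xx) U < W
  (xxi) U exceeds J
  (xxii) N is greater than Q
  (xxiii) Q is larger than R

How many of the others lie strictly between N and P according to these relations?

2

The relations place P below N. An element lies strictly between them when it is forced above P and also forced below N.
Above P: {M, R, T, S, Q, J, Y, K, X, U, W}. Below N: {R, Q}.
Intersection: {R, Q} — 2.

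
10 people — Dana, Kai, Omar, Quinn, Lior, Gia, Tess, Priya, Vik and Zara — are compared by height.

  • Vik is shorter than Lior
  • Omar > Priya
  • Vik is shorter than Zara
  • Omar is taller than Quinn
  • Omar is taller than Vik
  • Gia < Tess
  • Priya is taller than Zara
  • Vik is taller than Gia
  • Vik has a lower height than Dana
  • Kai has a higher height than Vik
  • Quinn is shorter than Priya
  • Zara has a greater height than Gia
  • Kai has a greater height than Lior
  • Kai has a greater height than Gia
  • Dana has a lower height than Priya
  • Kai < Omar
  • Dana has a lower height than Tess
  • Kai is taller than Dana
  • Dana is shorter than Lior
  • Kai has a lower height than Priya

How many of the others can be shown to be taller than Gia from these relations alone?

The elements the relations force above Gia are Vik, Dana, Zara, Lior, Tess, Kai, Priya, Omar — no chain reaches any other.
That is 8.

8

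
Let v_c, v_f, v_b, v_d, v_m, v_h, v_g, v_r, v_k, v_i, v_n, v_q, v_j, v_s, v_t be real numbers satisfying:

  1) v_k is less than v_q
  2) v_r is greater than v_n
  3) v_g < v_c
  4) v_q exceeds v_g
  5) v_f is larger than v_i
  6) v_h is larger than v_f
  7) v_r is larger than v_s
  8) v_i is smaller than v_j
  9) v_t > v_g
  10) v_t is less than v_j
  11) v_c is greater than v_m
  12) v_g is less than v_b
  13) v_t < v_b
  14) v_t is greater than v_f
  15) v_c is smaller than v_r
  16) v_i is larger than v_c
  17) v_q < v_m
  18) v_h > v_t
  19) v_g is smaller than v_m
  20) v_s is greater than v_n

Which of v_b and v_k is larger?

v_k < v_q and v_q < v_m give v_k < v_m.
With v_m < v_c: v_k < v_q < v_m < v_c.
With v_c < v_i: v_k < v_q < v_m < v_c < v_i.
Then v_i < v_f extends the chain to v_f.
Then v_f < v_t extends the chain to v_t.
Then v_t < v_b extends the chain to v_b.
So v_k < v_b; v_b is the larger of the two.

v_b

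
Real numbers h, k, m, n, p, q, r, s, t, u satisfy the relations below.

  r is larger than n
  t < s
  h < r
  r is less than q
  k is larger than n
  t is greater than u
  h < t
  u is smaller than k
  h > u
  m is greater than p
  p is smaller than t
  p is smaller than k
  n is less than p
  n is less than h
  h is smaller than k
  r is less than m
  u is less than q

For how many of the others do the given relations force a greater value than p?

The elements the relations force above p are t, s, m, k — no chain reaches any other.
That is 4.

4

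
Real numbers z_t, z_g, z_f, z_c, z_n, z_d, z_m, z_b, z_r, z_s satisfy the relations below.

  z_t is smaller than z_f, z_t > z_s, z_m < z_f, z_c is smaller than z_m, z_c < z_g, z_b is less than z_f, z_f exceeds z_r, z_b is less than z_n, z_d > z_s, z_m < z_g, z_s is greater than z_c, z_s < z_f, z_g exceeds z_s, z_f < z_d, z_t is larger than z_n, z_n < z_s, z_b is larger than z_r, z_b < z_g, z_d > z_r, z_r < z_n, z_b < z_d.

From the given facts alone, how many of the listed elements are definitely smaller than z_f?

Directly below z_f: z_r, z_b, z_s, z_t, z_m.
One step further: z_c, z_n (7 so far).
Nothing else is reachable below z_f; 7 in all.

7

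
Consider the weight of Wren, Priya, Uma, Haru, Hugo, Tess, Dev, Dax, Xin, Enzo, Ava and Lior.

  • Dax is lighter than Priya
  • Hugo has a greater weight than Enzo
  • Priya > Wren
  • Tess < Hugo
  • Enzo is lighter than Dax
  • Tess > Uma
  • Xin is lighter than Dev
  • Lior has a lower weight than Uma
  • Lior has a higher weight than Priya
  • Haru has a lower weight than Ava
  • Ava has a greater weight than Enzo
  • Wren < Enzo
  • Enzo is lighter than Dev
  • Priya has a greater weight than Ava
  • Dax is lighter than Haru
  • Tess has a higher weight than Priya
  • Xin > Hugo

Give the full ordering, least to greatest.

Each adjacent pair is fixed by a given relation: Wren < Enzo; Enzo < Dax; Dax < Haru; Haru < Ava; Ava < Priya; Priya < Lior; Lior < Uma; Uma < Tess; Tess < Hugo; Hugo < Xin; Xin < Dev. Chaining them end to end gives the full order.

Wren < Enzo < Dax < Haru < Ava < Priya < Lior < Uma < Tess < Hugo < Xin < Dev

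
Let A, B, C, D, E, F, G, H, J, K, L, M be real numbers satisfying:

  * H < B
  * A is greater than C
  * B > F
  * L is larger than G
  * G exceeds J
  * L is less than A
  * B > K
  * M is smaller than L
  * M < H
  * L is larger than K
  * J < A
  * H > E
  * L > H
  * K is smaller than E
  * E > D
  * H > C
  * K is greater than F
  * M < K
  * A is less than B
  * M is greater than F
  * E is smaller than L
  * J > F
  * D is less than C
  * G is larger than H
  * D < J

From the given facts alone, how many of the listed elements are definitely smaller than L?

9

From L the given relations immediately reach M, K, E, H, G.
From those, F, D, C, J — 9 in total.
Nothing else is reachable below L; 9 in all.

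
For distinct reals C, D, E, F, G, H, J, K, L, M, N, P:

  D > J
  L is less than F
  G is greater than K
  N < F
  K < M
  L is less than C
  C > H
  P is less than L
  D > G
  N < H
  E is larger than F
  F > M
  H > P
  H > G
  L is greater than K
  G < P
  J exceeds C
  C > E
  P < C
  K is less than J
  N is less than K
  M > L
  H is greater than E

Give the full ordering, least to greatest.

N < K < G < P < L < M < F < E < H < C < J < D

The consecutive links are each given: N < K; K < G; G < P; P < L; L < M; M < F; F < E; E < H; H < C; C < J; J < D.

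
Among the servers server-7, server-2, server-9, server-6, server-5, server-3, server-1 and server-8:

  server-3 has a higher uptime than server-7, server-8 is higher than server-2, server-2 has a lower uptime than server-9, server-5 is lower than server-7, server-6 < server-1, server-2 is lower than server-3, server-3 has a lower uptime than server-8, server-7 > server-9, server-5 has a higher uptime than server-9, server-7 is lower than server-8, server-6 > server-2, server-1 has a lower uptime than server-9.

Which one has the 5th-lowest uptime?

server-5

Piecing the relations together gives one ordering: server-2 < server-6 < server-1 < server-9 < server-5 < server-7 < server-3 < server-8.
Counting 5 from the smallest end gives server-5.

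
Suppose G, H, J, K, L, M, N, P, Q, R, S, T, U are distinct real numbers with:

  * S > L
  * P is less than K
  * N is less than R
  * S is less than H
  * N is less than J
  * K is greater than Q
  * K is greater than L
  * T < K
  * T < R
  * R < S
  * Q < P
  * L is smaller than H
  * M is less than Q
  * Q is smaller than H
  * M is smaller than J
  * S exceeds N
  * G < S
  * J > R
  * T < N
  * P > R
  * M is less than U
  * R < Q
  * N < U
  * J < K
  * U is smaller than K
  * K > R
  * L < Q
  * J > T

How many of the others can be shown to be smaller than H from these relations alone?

From H the given relations immediately reach L, Q, S.
From those, G, N, M, R — 7 in total.
From those, T — 8 in total.
Nothing else is reachable below H; 8 in all.

8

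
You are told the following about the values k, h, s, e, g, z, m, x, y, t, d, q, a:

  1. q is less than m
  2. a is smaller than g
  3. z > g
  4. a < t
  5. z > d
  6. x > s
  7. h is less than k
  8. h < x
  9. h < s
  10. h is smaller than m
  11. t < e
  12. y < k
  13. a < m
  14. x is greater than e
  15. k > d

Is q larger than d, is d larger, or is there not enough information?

undetermined

Following every chain through d: above d we get k, z.
q is not reached, and no chain runs the other way from q to d.
So the given relations leave the order of d and q undetermined.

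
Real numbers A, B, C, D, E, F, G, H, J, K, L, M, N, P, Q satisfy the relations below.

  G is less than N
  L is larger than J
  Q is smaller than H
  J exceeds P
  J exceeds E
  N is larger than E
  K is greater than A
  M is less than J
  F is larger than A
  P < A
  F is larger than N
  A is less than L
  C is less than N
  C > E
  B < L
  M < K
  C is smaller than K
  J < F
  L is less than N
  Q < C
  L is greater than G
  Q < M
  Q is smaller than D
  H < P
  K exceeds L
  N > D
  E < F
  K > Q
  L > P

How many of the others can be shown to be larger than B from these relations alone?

Directly above B: L.
One step further: N, K (3 so far).
One step further: F (4 so far).
Nothing else is reachable above B; 4 in all.

4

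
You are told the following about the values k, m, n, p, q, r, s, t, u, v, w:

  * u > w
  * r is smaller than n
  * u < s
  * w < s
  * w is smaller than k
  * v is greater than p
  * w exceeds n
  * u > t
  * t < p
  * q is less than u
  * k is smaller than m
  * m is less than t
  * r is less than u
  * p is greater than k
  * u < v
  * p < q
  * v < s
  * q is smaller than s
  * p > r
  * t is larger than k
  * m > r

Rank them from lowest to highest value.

r < n < w < k < m < t < p < q < u < v < s

Each adjacent pair is fixed by a given relation: r < n; n < w; w < k; k < m; m < t; t < p; p < q; q < u; u < v; v < s. Chaining them end to end gives the full order.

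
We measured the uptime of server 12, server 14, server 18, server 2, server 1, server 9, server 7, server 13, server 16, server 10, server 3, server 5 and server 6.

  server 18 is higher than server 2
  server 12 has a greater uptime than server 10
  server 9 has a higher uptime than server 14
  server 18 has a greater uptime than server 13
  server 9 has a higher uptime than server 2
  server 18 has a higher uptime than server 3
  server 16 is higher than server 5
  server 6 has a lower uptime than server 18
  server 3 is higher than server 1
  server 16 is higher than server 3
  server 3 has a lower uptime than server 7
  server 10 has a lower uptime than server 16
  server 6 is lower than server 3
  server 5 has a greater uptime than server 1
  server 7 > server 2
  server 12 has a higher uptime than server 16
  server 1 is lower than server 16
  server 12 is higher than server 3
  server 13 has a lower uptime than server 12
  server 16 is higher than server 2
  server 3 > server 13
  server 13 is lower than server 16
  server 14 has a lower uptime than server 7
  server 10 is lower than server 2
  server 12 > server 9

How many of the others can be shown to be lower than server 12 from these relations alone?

10

From server 12 the given relations immediately reach server 13, server 10, server 9, server 3, server 16.
From those, server 1, server 14, server 2, server 6, server 5 — 10 in total.
Nothing else is reachable below server 12; 10 in all.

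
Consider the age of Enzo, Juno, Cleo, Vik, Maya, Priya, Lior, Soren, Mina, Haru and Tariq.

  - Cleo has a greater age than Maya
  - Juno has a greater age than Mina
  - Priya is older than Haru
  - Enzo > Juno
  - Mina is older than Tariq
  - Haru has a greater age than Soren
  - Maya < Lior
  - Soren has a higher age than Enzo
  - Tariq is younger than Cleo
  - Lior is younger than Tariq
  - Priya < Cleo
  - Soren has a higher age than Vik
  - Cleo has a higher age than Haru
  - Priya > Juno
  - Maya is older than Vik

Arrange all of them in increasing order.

Vik < Maya < Lior < Tariq < Mina < Juno < Enzo < Soren < Haru < Priya < Cleo

Nothing is placed below Vik, so it is least; from there Vik < Maya; Maya < Lior; Lior < Tariq; Tariq < Mina; Mina < Juno; Juno < Enzo; Enzo < Soren; Soren < Haru; Haru < Priya; Priya < Cleo, each given directly.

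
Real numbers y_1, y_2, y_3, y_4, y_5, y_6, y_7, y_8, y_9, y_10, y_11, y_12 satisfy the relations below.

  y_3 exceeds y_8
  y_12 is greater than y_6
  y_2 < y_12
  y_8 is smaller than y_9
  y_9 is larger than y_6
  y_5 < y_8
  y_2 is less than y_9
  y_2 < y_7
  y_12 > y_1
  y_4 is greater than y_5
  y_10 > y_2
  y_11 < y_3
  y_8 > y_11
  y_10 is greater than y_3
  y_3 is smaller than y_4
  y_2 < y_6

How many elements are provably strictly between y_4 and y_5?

Chaining upward from y_5 reaches: y_8, y_9, y_3, y_10.
Chaining downward from y_4 reaches: y_11, y_8, y_3.
Strictly between y_5 and y_4 are those in both lists: y_8, y_3 — 2 elements.

2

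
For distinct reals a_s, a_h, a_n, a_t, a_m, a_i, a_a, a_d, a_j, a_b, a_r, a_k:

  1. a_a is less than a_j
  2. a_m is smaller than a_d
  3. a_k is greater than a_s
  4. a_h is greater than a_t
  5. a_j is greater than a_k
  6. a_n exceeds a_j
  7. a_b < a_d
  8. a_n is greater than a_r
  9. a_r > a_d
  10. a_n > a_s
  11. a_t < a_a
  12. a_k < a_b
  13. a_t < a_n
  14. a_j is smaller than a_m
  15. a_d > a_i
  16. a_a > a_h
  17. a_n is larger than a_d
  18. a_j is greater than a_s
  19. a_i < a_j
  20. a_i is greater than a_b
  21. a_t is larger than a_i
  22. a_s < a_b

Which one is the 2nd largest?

a_r

Piecing the relations together gives one ordering: a_s < a_k < a_b < a_i < a_t < a_h < a_a < a_j < a_m < a_d < a_r < a_n.
The 2nd largest is a_r.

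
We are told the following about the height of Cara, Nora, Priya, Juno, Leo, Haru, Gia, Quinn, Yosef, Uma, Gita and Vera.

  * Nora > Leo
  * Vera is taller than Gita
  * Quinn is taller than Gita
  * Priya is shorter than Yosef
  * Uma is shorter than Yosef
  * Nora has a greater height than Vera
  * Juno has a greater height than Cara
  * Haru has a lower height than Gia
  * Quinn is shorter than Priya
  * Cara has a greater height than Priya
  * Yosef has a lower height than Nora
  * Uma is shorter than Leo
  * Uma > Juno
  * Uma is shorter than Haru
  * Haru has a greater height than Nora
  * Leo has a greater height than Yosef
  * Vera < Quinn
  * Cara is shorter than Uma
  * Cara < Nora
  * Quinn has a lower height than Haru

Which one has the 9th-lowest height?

Leo

Piecing the relations together gives one ordering: Gita < Vera < Quinn < Priya < Cara < Juno < Uma < Yosef < Leo < Nora < Haru < Gia.
Counting 9 from the smallest end gives Leo.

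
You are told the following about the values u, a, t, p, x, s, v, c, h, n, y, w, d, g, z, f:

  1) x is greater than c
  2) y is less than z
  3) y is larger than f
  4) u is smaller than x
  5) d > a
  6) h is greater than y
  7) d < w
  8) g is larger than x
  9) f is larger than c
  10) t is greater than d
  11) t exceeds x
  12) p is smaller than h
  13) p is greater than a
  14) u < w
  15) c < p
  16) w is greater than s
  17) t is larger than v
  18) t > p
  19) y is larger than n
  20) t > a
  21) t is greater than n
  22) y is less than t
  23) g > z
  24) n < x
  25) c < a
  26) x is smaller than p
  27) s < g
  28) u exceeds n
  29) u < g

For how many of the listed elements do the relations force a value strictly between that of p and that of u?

The relations place u below p. An element lies strictly between them when it is forced above u and also forced below p.
Above u: {x, w, g, t, h}. Below p: {n, c, a, x}.
Intersection: {x} — 1.

1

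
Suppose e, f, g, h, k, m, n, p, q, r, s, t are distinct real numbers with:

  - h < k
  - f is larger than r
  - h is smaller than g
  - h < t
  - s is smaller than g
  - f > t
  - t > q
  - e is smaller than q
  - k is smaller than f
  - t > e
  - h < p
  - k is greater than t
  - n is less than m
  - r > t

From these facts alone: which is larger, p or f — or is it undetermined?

undetermined

Following every chain through p: below p we get h.
f is not reached, and no chain runs the other way from f to p.
So the given relations leave the order of p and f undetermined.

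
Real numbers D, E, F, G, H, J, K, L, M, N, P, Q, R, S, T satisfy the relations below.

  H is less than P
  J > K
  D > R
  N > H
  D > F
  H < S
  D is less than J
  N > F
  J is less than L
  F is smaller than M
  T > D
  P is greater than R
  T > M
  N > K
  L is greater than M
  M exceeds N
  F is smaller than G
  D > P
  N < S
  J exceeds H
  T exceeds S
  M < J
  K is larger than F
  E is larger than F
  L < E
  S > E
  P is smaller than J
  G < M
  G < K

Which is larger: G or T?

The relevant relations are G < K; K < N; N < M; M < J; J < L; L < E; E < S; S < T.
Chaining these gives G < K < N < M < J < L < E < S < T.
So G < T; T is the larger of the two.

T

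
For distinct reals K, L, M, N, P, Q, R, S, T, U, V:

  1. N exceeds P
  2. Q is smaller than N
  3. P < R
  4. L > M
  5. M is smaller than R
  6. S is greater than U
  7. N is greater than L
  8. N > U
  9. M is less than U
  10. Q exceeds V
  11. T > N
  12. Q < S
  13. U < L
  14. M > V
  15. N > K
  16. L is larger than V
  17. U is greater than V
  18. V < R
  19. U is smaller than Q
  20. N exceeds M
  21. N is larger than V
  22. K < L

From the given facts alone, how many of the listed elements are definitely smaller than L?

The elements the relations force below L are V, M, K, U — no chain reaches any other.
That is 4.

4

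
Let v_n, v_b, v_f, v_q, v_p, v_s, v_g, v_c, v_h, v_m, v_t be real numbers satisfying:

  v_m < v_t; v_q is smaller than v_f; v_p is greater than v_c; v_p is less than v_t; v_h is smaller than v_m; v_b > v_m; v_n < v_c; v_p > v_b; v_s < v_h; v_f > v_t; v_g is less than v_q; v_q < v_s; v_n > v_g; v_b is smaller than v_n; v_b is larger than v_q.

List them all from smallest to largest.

Each adjacent pair is fixed by a given relation: v_g < v_q; v_q < v_s; v_s < v_h; v_h < v_m; v_m < v_b; v_b < v_n; v_n < v_c; v_c < v_p; v_p < v_t; v_t < v_f. Chaining them end to end gives the full order.

v_g < v_q < v_s < v_h < v_m < v_b < v_n < v_c < v_p < v_t < v_f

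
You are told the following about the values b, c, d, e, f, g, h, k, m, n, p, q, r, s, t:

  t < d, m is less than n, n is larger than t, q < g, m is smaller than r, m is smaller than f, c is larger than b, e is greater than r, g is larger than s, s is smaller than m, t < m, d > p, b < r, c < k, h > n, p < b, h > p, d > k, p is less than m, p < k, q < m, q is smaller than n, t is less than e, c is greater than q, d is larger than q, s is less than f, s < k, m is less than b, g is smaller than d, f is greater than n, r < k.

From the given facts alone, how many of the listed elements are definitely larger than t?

10

The elements the relations force above t are m, b, n, r, c, h, f, k, e, d — no chain reaches any other.
That is 10.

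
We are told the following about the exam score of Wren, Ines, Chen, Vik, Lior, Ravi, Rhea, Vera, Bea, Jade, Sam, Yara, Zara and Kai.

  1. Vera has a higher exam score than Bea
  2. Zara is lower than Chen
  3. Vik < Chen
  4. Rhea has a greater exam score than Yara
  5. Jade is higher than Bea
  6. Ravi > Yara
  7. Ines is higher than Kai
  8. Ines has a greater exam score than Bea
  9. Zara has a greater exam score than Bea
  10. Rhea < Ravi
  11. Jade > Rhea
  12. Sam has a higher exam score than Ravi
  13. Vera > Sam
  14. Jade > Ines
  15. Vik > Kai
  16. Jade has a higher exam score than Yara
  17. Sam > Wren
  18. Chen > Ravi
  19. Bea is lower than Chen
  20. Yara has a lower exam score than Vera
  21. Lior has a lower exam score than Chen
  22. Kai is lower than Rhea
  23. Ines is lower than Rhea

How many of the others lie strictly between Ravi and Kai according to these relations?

2

Chaining upward from Kai reaches: Ines, Rhea, Vik, Sam, Jade, Vera, Chen.
Chaining downward from Ravi reaches: Bea, Ines, Yara, Rhea.
Strictly between Kai and Ravi are those in both lists: Ines, Rhea — 2 elements.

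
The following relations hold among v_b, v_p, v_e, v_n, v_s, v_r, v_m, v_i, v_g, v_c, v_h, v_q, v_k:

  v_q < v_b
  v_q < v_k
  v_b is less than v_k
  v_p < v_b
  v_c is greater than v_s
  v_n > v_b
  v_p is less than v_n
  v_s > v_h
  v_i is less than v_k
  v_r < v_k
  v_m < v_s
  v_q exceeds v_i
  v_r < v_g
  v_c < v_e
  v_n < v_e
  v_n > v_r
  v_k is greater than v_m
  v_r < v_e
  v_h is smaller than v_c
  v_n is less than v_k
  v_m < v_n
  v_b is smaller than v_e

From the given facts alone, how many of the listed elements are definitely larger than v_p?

4

From v_p the given relations immediately reach v_b, v_n.
From those, v_e, v_k — 4 in total.
Nothing else is reachable above v_p; 4 in all.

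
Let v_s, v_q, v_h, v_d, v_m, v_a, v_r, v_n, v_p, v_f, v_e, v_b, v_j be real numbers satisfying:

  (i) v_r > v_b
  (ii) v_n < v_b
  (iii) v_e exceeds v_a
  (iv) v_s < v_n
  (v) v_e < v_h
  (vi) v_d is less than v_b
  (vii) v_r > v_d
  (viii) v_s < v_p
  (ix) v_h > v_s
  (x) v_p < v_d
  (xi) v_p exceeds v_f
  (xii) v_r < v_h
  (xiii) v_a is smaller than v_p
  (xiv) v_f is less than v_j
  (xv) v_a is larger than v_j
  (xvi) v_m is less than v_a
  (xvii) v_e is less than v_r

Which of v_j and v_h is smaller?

v_j < v_a and v_a < v_p give v_j < v_p.
With v_p < v_d: v_j < v_a < v_p < v_d.
Then v_d < v_b extends the chain to v_b.
With v_b < v_r: v_j < v_a < v_p < v_d < v_b < v_r.
Then v_r < v_h extends the chain to v_h.
So v_j < v_h; v_j is the smaller of the two.

v_j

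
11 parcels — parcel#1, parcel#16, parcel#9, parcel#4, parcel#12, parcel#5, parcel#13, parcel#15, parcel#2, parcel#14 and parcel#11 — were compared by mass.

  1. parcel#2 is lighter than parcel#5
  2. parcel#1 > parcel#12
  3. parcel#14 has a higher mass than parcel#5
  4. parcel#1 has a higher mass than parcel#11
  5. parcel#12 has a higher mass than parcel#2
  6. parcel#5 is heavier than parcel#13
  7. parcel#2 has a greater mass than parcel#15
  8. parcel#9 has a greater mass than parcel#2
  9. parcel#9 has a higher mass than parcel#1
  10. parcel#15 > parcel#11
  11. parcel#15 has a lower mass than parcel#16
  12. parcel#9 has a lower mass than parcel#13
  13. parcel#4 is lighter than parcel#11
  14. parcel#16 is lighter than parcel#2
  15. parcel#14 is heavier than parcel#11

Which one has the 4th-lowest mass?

The consecutive relations fix a unique order: parcel#4 < parcel#11 < parcel#15 < parcel#16 < parcel#2 < parcel#12 < parcel#1 < parcel#9 < parcel#13 < parcel#5 < parcel#14.
The 4th smallest is parcel#16.

parcel#16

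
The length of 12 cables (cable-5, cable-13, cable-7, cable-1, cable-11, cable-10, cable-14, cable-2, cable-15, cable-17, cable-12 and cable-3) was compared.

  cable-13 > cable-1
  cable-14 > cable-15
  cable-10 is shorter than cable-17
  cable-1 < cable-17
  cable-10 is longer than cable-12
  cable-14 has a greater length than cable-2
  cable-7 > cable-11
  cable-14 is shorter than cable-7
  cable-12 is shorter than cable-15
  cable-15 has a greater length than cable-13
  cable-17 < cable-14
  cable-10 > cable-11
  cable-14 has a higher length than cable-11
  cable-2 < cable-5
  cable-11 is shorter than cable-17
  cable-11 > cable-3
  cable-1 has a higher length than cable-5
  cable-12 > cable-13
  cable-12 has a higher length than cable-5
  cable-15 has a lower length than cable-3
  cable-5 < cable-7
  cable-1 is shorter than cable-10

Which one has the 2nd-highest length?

Piecing the relations together gives one ordering: cable-2 < cable-5 < cable-1 < cable-13 < cable-12 < cable-15 < cable-3 < cable-11 < cable-10 < cable-17 < cable-14 < cable-7.
The 2nd largest is cable-14.

cable-14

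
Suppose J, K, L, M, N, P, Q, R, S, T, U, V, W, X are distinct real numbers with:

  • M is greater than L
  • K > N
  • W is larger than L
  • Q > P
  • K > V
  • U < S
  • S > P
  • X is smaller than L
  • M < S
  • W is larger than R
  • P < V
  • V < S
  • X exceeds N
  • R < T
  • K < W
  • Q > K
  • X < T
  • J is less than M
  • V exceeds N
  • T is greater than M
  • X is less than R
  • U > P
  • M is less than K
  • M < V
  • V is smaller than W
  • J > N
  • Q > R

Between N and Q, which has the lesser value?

N

N < X and X < L give N < L.
Then L < M extends the chain to M.
Then M < V extends the chain to V.
With V < K: N < X < L < M < V < K.
Then K < Q extends the chain to Q.
So N < Q; N is the smaller of the two.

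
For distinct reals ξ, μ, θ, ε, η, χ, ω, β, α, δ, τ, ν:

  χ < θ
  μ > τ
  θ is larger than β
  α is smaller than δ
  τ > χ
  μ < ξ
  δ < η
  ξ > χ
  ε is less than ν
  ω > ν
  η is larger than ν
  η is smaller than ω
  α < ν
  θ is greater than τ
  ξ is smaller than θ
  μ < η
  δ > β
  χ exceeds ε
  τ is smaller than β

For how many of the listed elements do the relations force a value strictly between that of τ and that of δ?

The relations place τ below δ. An element lies strictly between them when it is forced above τ and also forced below δ.
Above τ: {μ, β, η, ξ, ω, θ}. Below δ: {ε, χ, α, β}.
Intersection: {β} — 1.

1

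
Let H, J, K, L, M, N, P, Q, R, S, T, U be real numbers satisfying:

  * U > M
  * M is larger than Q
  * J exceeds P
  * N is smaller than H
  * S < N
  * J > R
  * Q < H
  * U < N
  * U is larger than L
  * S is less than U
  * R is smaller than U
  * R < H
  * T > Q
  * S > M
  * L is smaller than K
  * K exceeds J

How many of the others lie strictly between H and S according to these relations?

2

Chaining upward from S reaches: U, N.
Chaining downward from H reaches: Q, M, R, L, U, N.
Strictly between S and H are those in both lists: U, N — 2 elements.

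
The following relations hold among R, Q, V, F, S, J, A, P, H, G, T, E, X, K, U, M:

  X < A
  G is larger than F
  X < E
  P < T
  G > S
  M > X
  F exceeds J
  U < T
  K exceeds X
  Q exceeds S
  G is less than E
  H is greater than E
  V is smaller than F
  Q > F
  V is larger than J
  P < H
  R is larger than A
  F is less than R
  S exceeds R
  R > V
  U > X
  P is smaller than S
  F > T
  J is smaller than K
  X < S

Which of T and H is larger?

Link the given pairs in sequence: T < F; F < R; R < S; S < G; G < E; E < H.
Chaining these gives T < F < R < S < G < E < H.
So T < H; H is the larger of the two.

H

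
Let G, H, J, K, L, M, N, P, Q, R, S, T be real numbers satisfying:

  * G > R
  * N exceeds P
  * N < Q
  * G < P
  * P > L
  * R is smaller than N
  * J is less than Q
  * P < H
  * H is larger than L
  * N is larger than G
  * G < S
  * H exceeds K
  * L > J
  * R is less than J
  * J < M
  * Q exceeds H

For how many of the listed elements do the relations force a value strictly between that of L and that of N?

1

The relations place L below N. An element lies strictly between them when it is forced above L and also forced below N.
Above L: {P, H, Q}. Below N: {R, G, J, P}.
Intersection: {P} — 1.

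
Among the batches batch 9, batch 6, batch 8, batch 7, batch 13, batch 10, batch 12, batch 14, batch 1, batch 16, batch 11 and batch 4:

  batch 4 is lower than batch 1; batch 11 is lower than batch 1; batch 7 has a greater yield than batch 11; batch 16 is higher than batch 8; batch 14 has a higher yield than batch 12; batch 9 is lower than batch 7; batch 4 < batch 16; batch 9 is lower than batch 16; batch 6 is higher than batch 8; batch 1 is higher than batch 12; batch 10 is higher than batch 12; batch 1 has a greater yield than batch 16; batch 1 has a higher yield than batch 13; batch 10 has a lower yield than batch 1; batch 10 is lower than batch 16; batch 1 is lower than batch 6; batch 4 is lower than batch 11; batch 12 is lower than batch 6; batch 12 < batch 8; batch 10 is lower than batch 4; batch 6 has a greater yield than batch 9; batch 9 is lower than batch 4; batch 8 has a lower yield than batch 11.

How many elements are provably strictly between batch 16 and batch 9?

Chaining upward from batch 9 reaches: batch 4, batch 11, batch 1, batch 6, batch 7.
Chaining downward from batch 16 reaches: batch 12, batch 10, batch 8, batch 4.
Strictly between batch 9 and batch 16 are those in both lists: batch 4 — 1 element.

1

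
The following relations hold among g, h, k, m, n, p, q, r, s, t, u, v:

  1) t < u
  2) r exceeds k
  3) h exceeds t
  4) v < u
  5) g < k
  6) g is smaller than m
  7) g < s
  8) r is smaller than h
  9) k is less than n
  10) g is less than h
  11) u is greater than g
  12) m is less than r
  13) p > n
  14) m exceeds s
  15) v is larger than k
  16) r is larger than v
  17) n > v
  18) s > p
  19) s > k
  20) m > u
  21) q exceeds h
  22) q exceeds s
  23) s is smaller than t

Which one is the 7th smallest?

Chaining the given pairs: g < k < v < n < p < s < t < u < m < r < h < q.
The 7th smallest is t.

t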